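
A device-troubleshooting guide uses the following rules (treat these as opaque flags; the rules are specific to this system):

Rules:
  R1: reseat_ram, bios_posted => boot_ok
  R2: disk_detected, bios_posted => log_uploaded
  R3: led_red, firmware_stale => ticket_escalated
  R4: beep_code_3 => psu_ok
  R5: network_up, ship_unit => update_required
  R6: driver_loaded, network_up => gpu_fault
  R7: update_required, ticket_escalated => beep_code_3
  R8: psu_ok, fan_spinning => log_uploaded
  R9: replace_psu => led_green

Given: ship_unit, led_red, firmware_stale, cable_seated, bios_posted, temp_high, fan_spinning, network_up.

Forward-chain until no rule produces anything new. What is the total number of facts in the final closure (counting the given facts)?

13

Round 1: R3 [led_red, firmware_stale => ticket_escalated]; R5 [network_up, ship_unit => update_required]. Adds ticket_escalated, update_required.
Round 2: R7 [update_required, ticket_escalated => beep_code_3]. Adds beep_code_3.
Round 3: R4 [beep_code_3 => psu_ok]. Adds psu_ok.
Round 4: R8 [psu_ok, fan_spinning => log_uploaded]. Adds log_uploaded.
Closure: {beep_code_3, bios_posted, cable_seated, fan_spinning, firmware_stale, led_red, log_uploaded, network_up, psu_ok, ship_unit, temp_high, ticket_escalated, update_required} — 13 facts.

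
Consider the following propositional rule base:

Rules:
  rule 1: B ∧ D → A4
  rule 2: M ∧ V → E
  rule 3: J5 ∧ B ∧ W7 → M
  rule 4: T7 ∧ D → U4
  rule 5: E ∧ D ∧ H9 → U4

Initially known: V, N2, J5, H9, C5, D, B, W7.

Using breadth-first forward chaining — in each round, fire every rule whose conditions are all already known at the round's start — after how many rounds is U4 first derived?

3

Round 1: rule 1 [B ∧ D → A4]; rule 3 [J5 ∧ B ∧ W7 → M]. Adds A4, M.
Round 2: rule 2 [M ∧ V → E]. Adds E.
Round 3: rule 5 [E ∧ D ∧ H9 → U4]. Adds U4.
U4 first appears in round 3.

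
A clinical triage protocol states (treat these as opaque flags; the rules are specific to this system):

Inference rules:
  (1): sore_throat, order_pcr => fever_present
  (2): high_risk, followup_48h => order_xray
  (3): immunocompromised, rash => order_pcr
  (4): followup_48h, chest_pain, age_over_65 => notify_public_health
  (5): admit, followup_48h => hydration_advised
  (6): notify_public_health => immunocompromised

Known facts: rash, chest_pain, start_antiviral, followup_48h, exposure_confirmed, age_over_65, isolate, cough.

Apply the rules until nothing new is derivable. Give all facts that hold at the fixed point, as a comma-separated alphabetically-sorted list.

age_over_65, chest_pain, cough, exposure_confirmed, followup_48h, immunocompromised, isolate, notify_public_health, order_pcr, rash, start_antiviral

[1] (4) [followup_48h, chest_pain, age_over_65 => notify_public_health]. ⇒ new: notify_public_health.
[2] (6) [notify_public_health => immunocompromised]. ⇒ new: immunocompromised.
[3] (3) [immunocompromised, rash => order_pcr]. ⇒ new: order_pcr.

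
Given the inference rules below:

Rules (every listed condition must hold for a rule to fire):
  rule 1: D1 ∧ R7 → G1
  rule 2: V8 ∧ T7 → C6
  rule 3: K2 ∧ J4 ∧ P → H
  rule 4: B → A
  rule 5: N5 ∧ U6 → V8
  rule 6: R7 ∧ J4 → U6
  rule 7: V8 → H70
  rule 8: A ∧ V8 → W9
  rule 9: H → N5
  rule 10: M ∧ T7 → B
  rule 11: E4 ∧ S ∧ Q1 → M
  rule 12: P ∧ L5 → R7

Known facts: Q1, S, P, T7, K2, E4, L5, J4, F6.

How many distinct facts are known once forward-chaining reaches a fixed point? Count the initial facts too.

Round 1 — rule 3, rule 11, rule 12, derive H, M, R7.
Round 2 — rule 6, rule 9, rule 10, derive U6, N5, B.
Round 3 — rule 4, rule 5, derive A, V8.
Round 4 — rule 2, rule 7, rule 8, derive C6, H70, W9.
Closure: {A, B, C6, E4, F6, H, H70, J4, K2, L5, M, N5, P, Q1, R7, S, T7, U6, V8, W9} — 20 facts.

20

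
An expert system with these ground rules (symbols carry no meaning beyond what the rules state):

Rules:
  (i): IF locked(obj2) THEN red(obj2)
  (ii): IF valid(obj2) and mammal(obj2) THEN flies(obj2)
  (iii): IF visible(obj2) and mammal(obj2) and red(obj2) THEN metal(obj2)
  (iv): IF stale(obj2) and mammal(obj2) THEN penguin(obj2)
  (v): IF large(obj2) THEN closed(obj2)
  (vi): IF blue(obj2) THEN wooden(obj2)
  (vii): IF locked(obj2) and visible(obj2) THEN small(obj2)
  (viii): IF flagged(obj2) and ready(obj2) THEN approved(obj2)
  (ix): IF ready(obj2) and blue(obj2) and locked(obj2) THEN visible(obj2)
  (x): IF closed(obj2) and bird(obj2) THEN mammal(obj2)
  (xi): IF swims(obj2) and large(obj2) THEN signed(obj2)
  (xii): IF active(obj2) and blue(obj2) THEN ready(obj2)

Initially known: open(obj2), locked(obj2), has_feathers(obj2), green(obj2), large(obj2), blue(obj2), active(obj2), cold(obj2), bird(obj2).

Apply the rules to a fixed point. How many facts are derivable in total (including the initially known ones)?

Round 1: (i) [IF locked(obj2) THEN red(obj2)]; (v) [IF large(obj2) THEN closed(obj2)]; (vi) [IF blue(obj2) THEN wooden(obj2)]; (xii) [IF active(obj2) and blue(obj2) THEN ready(obj2)]. Adds red(obj2), closed(obj2), wooden(obj2), ready(obj2).
Round 2: (ix) [IF ready(obj2) and blue(obj2) and locked(obj2) THEN visible(obj2)]; (x) [IF closed(obj2) and bird(obj2) THEN mammal(obj2)]. Adds visible(obj2), mammal(obj2).
Round 3: (iii) [IF visible(obj2) and mammal(obj2) and red(obj2) THEN metal(obj2)]; (vii) [IF locked(obj2) and visible(obj2) THEN small(obj2)]. Adds metal(obj2), small(obj2).
Closure: {active(obj2), bird(obj2), blue(obj2), closed(obj2), cold(obj2), green(obj2), has_feathers(obj2), large(obj2), locked(obj2), mammal(obj2), metal(obj2), open(obj2), ready(obj2), red(obj2), small(obj2), visible(obj2), wooden(obj2)} — 17 facts.

17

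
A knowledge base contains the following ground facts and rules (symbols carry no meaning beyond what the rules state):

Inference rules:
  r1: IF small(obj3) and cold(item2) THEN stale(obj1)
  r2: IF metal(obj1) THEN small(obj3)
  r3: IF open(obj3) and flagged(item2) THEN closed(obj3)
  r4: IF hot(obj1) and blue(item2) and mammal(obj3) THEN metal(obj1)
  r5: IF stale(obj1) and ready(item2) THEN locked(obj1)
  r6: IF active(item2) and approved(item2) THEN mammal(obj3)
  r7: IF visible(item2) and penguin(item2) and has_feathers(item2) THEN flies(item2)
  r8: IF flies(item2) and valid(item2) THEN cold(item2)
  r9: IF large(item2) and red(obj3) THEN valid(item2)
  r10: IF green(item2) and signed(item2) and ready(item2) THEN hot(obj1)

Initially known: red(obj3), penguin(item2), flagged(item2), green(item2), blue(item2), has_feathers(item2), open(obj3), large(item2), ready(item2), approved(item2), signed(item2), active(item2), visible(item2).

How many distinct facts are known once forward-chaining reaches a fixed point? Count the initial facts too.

23

Round 1 fires r3, r6, r7, r9, r10, giving closed(obj3), mammal(obj3), flies(item2), valid(item2), hot(obj1).
Round 2 fires r4, r8, giving metal(obj1), cold(item2).
Round 3 fires r2, giving small(obj3).
Round 4 fires r1, giving stale(obj1).
Round 5 fires r5, giving locked(obj1).
Closure: {active(item2), approved(item2), blue(item2), closed(obj3), cold(item2), flagged(item2), flies(item2), green(item2), has_feathers(item2), hot(obj1), large(item2), locked(obj1), mammal(obj3), metal(obj1), open(obj3), penguin(item2), ready(item2), red(obj3), signed(item2), small(obj3), stale(obj1), valid(item2), visible(item2)} — 23 facts.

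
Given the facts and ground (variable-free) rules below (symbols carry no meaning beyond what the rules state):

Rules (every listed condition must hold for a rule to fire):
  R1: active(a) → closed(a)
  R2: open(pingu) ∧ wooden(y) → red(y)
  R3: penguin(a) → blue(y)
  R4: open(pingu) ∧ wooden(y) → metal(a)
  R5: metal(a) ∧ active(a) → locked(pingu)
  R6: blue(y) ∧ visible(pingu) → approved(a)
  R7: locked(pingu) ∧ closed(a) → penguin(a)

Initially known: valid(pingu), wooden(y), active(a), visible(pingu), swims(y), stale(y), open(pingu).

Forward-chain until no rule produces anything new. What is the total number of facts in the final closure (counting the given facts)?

14

[1] R1 [active(a) → closed(a)]; R2 [open(pingu) ∧ wooden(y) → red(y)]; R4 [open(pingu) ∧ wooden(y) → metal(a)]. ⇒ new: closed(a), red(y), metal(a).
[2] R5 [metal(a) ∧ active(a) → locked(pingu)]. ⇒ new: locked(pingu).
[3] R7 [locked(pingu) ∧ closed(a) → penguin(a)]. ⇒ new: penguin(a).
[4] R3 [penguin(a) → blue(y)]. ⇒ new: blue(y).
[5] R6 [blue(y) ∧ visible(pingu) → approved(a)]. ⇒ new: approved(a).
Closure: {active(a), approved(a), blue(y), closed(a), locked(pingu), metal(a), open(pingu), penguin(a), red(y), stale(y), swims(y), valid(pingu), visible(pingu), wooden(y)} — 14 facts.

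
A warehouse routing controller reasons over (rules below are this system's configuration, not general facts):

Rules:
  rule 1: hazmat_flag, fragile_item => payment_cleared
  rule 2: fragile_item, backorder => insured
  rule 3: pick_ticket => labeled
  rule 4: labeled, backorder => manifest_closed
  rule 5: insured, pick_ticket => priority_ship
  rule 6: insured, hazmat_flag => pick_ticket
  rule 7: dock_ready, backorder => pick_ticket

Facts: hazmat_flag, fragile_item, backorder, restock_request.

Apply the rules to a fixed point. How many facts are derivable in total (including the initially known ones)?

10

Round 1: rule 1 [hazmat_flag, fragile_item => payment_cleared]; rule 2 [fragile_item, backorder => insured]. New: payment_cleared, insured.
Round 2: rule 6 [insured, hazmat_flag => pick_ticket]. New: pick_ticket.
Round 3: rule 3 [pick_ticket => labeled]; rule 5 [insured, pick_ticket => priority_ship]. New: labeled, priority_ship.
Round 4: rule 4 [labeled, backorder => manifest_closed]. New: manifest_closed.
Closure: {backorder, fragile_item, hazmat_flag, insured, labeled, manifest_closed, payment_cleared, pick_ticket, priority_ship, restock_request} — 10 facts.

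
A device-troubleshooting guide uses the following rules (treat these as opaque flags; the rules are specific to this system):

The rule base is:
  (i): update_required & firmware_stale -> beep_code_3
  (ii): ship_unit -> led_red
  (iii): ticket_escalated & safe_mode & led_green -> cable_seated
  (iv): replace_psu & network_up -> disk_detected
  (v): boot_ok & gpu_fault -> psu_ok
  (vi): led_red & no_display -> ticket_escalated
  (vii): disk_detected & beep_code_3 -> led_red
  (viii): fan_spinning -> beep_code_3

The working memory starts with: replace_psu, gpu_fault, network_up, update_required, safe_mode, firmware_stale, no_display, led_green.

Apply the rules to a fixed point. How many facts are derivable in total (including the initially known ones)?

Round 1 fires (i), (iv), giving beep_code_3, disk_detected.
Round 2 fires (vii), giving led_red.
Round 3 fires (vi), giving ticket_escalated.
Round 4 fires (iii), giving cable_seated.
Closure: {beep_code_3, cable_seated, disk_detected, firmware_stale, gpu_fault, led_green, led_red, network_up, no_display, replace_psu, safe_mode, ticket_escalated, update_required} — 13 facts.

13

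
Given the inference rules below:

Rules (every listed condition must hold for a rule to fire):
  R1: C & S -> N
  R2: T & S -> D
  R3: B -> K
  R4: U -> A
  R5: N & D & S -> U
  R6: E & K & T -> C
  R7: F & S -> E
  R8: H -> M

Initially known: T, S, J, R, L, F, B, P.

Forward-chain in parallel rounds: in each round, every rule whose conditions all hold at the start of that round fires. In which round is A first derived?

5

Round 1 fires R2, R3, R7, giving D, K, E.
Round 2 fires R6, giving C.
Round 3 fires R1, giving N.
Round 4 fires R5, giving U.
Round 5 fires R4, giving A.
A first appears in round 5.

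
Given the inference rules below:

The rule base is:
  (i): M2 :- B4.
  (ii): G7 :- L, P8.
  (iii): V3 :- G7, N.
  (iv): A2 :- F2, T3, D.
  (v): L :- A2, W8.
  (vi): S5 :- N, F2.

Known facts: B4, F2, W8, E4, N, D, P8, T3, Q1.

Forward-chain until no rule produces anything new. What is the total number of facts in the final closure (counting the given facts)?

Round 1: (i) [M2 :- B4.]; (iv) [A2 :- F2, T3, D.]; (vi) [S5 :- N, F2.]. New: M2, A2, S5.
Round 2: (v) [L :- A2, W8.]. New: L.
Round 3: (ii) [G7 :- L, P8.]. New: G7.
Round 4: (iii) [V3 :- G7, N.]. New: V3.
Closure: {A2, B4, D, E4, F2, G7, L, M2, N, P8, Q1, S5, T3, V3, W8} — 15 facts.

15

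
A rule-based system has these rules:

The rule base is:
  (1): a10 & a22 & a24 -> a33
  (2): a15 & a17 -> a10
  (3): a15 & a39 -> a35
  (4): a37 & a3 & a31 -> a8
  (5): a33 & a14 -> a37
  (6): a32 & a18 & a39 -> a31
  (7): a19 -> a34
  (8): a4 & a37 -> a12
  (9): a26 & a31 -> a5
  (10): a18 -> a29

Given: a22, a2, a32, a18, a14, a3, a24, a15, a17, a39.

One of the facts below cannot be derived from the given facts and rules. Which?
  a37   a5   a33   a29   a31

Round 1 fires (2), (3), (6), (10), giving a10, a35, a31, a29.
Round 2 fires (1), giving a33.
Round 3 fires (5), giving a37.
Round 4 fires (4), giving a8.
Derived: a31 (round 1), a37 (round 3), a29 (round 1), a33 (round 2). a5 never appears in any round.

a5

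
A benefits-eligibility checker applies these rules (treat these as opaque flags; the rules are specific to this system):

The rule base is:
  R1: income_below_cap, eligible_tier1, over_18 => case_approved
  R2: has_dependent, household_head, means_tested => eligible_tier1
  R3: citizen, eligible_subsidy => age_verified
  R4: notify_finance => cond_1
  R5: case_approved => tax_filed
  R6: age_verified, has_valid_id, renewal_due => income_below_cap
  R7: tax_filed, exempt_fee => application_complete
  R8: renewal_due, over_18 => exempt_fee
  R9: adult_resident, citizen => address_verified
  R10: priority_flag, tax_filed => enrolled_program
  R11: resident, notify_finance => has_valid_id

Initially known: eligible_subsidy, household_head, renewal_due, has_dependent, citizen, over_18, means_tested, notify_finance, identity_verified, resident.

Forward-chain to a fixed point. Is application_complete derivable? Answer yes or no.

yes

Round 1 fires R2, R3, R4, R8, R11, giving eligible_tier1, age_verified, cond_1, exempt_fee, has_valid_id.
Round 2 fires R6, giving income_below_cap.
Round 3 fires R1, giving case_approved.
Round 4 fires R5, giving tax_filed.
Round 5 fires R7, giving application_complete.
application_complete appears in round 5, so it is derivable.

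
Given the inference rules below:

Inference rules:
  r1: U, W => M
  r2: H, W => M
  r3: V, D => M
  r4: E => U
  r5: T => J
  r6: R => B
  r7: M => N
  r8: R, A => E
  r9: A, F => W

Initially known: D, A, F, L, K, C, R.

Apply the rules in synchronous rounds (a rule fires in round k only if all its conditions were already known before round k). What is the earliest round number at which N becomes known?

4

Round 1: r6 [R => B]; r8 [R, A => E]; r9 [A, F => W]. New: B, E, W.
Round 2: r4 [E => U]. New: U.
Round 3: r1 [U, W => M]. New: M.
Round 4: r7 [M => N]. New: N.
N first appears in round 4.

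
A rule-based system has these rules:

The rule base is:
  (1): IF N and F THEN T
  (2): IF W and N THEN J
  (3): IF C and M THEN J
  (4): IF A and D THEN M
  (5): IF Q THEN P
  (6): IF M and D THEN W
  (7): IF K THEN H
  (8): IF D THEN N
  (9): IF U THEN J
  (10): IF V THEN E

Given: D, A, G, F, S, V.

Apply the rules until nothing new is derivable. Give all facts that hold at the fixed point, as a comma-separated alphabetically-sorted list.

A, D, E, F, G, J, M, N, S, T, V, W

Round 1: (4) [IF A and D THEN M]; (8) [IF D THEN N]; (10) [IF V THEN E]. New: M, N, E.
Round 2: (1) [IF N and F THEN T]; (6) [IF M and D THEN W]. New: T, W.
Round 3: (2) [IF W and N THEN J]. New: J.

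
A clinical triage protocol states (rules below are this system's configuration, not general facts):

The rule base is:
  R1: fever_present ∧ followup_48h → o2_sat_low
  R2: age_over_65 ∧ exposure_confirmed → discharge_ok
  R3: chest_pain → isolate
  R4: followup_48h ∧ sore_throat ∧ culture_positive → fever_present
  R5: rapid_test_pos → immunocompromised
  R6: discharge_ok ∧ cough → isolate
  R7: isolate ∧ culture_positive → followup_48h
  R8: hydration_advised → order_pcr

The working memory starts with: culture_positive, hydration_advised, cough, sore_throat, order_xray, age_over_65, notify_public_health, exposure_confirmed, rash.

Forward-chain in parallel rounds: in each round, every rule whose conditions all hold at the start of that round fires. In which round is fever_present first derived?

[1] R2 [age_over_65 ∧ exposure_confirmed → discharge_ok]; R8 [hydration_advised → order_pcr]. ⇒ new: discharge_ok, order_pcr.
[2] R6 [discharge_ok ∧ cough → isolate]. ⇒ new: isolate.
[3] R7 [isolate ∧ culture_positive → followup_48h]. ⇒ new: followup_48h.
[4] R4 [followup_48h ∧ sore_throat ∧ culture_positive → fever_present]. ⇒ new: fever_present.
fever_present first appears in round 4.

4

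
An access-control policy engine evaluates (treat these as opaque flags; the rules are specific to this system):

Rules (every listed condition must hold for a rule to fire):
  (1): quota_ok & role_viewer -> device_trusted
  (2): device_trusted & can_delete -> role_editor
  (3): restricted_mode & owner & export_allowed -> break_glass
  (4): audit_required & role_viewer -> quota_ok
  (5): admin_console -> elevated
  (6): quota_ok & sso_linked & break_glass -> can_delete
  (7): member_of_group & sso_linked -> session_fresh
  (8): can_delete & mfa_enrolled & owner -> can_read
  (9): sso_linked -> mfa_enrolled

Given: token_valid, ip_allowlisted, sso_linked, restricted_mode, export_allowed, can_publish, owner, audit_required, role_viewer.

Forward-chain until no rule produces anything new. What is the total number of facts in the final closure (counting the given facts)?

16

Round 1 fires (3), (4), (9), giving break_glass, quota_ok, mfa_enrolled.
Round 2 fires (1), (6), giving device_trusted, can_delete.
Round 3 fires (2), (8), giving role_editor, can_read.
Closure: {audit_required, break_glass, can_delete, can_publish, can_read, device_trusted, export_allowed, ip_allowlisted, mfa_enrolled, owner, quota_ok, restricted_mode, role_editor, role_viewer, sso_linked, token_valid} — 16 facts.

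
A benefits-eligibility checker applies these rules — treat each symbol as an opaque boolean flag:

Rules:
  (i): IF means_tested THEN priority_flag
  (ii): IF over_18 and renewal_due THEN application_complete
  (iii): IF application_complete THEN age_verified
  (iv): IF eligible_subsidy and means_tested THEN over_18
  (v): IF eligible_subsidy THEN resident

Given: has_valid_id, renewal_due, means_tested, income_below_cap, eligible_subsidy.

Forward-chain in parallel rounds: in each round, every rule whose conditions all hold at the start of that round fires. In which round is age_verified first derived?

3

Round 1: (i) [IF means_tested THEN priority_flag]; (iv) [IF eligible_subsidy and means_tested THEN over_18]; (v) [IF eligible_subsidy THEN resident]. New: priority_flag, over_18, resident.
Round 2: (ii) [IF over_18 and renewal_due THEN application_complete]. New: application_complete.
Round 3: (iii) [IF application_complete THEN age_verified]. New: age_verified.
age_verified first appears in round 3.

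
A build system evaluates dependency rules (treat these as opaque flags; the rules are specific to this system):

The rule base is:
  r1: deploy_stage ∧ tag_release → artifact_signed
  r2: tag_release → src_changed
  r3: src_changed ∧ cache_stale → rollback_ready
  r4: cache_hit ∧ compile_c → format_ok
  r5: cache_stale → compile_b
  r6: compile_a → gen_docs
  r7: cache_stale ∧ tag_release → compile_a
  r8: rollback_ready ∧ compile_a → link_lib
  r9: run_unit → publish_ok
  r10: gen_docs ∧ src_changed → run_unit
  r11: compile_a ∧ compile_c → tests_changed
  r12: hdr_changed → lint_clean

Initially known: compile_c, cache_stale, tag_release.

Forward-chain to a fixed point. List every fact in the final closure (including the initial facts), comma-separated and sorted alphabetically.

cache_stale, compile_a, compile_b, compile_c, gen_docs, link_lib, publish_ok, rollback_ready, run_unit, src_changed, tag_release, tests_changed

Round 1 — r2, r5, r7, derive src_changed, compile_b, compile_a.
Round 2 — r3, r6, r11, derive rollback_ready, gen_docs, tests_changed.
Round 3 — r8, r10, derive link_lib, run_unit.
Round 4 — r9, derive publish_ok.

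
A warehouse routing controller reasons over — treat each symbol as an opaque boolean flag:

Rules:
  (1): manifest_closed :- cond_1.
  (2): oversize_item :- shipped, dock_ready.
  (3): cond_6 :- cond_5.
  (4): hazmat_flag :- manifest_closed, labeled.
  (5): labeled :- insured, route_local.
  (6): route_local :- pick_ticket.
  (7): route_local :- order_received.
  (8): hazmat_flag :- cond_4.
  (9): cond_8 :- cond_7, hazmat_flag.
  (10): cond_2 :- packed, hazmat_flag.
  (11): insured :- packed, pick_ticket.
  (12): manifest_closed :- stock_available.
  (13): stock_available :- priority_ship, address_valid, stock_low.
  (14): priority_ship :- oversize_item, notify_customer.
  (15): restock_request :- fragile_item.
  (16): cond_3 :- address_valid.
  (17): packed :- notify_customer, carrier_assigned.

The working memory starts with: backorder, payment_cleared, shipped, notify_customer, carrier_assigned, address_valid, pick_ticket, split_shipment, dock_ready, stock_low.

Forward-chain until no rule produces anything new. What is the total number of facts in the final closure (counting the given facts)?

Round 1 fires (2), (6), (16), (17), giving oversize_item, route_local, cond_3, packed.
Round 2 fires (11), (14), giving insured, priority_ship.
Round 3 fires (5), (13), giving labeled, stock_available.
Round 4 fires (12), giving manifest_closed.
Round 5 fires (4), giving hazmat_flag.
Round 6 fires (10), giving cond_2.
Closure: {address_valid, backorder, carrier_assigned, cond_2, cond_3, dock_ready, hazmat_flag, insured, labeled, manifest_closed, notify_customer, oversize_item, packed, payment_cleared, pick_ticket, priority_ship, route_local, shipped, split_shipment, stock_available, stock_low} — 21 facts.

21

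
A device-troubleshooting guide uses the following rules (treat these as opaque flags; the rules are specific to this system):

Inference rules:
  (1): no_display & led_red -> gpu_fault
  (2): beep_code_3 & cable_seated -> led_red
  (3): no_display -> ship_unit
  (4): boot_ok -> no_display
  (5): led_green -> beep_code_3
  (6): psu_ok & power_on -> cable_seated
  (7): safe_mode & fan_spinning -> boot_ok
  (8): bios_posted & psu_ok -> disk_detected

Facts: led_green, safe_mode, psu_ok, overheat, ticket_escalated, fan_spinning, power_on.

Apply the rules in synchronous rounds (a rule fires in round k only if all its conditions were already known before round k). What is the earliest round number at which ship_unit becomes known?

[1] (5) [led_green -> beep_code_3]; (6) [psu_ok & power_on -> cable_seated]; (7) [safe_mode & fan_spinning -> boot_ok]. ⇒ new: beep_code_3, cable_seated, boot_ok.
[2] (2) [beep_code_3 & cable_seated -> led_red]; (4) [boot_ok -> no_display]. ⇒ new: led_red, no_display.
[3] (1) [no_display & led_red -> gpu_fault]; (3) [no_display -> ship_unit]. ⇒ new: gpu_fault, ship_unit.
ship_unit first appears in round 3.

3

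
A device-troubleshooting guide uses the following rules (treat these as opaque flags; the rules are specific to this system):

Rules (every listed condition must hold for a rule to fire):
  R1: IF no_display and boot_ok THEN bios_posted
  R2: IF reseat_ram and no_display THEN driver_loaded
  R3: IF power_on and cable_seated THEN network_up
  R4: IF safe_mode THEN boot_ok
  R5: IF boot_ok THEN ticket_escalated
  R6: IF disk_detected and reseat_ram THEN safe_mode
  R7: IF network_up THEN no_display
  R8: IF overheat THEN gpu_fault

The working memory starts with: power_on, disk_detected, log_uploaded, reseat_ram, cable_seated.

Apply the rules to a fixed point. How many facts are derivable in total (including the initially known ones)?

[1] R3 [IF power_on and cable_seated THEN network_up]; R6 [IF disk_detected and reseat_ram THEN safe_mode]. ⇒ new: network_up, safe_mode.
[2] R4 [IF safe_mode THEN boot_ok]; R7 [IF network_up THEN no_display]. ⇒ new: boot_ok, no_display.
[3] R1 [IF no_display and boot_ok THEN bios_posted]; R2 [IF reseat_ram and no_display THEN driver_loaded]; R5 [IF boot_ok THEN ticket_escalated]. ⇒ new: bios_posted, driver_loaded, ticket_escalated.
Closure: {bios_posted, boot_ok, cable_seated, disk_detected, driver_loaded, log_uploaded, network_up, no_display, power_on, reseat_ram, safe_mode, ticket_escalated} — 12 facts.

12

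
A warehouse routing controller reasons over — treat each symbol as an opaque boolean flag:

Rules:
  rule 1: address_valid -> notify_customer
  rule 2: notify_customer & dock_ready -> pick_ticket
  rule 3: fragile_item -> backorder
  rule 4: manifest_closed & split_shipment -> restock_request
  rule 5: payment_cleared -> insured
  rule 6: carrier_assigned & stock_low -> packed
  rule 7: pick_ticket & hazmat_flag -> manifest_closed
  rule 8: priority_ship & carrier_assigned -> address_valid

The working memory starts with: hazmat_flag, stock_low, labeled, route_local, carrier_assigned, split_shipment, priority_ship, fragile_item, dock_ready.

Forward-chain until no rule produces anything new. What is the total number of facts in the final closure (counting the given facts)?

Round 1 — rule 3, rule 6, rule 8, derive backorder, packed, address_valid.
Round 2 — rule 1, derive notify_customer.
Round 3 — rule 2, derive pick_ticket.
Round 4 — rule 7, derive manifest_closed.
Round 5 — rule 4, derive restock_request.
Closure: {address_valid, backorder, carrier_assigned, dock_ready, fragile_item, hazmat_flag, labeled, manifest_closed, notify_customer, packed, pick_ticket, priority_ship, restock_request, route_local, split_shipment, stock_low} — 16 facts.

16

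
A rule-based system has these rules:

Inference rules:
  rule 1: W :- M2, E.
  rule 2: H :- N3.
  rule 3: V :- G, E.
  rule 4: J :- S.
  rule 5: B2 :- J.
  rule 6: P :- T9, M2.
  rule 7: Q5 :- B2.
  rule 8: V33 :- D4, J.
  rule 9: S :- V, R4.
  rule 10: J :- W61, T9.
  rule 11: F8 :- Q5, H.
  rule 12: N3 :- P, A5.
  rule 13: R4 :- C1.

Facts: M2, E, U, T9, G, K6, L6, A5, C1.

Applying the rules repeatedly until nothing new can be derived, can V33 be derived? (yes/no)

no

Round 1: rule 1 [W :- M2, E.]; rule 3 [V :- G, E.]; rule 6 [P :- T9, M2.]; rule 13 [R4 :- C1.]. New: W, V, P, R4.
Round 2: rule 9 [S :- V, R4.]; rule 12 [N3 :- P, A5.]. New: S, N3.
Round 3: rule 2 [H :- N3.]; rule 4 [J :- S.]. New: H, J.
Round 4: rule 5 [B2 :- J.]. New: B2.
Round 5: rule 7 [Q5 :- B2.]. New: Q5.
Round 6: rule 11 [F8 :- Q5, H.]. New: F8.
Fixed point reached. V33 is concluded only by rule 8; rule 8 needs D4 (never derived).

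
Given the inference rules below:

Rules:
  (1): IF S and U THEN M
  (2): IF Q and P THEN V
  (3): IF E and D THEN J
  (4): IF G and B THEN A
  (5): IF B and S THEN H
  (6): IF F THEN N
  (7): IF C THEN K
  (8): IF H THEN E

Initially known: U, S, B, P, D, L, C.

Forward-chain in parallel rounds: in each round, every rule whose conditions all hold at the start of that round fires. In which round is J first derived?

Round 1: (1) [IF S and U THEN M]; (5) [IF B and S THEN H]; (7) [IF C THEN K]. New: M, H, K.
Round 2: (8) [IF H THEN E]. New: E.
Round 3: (3) [IF E and D THEN J]. New: J.
J first appears in round 3.

3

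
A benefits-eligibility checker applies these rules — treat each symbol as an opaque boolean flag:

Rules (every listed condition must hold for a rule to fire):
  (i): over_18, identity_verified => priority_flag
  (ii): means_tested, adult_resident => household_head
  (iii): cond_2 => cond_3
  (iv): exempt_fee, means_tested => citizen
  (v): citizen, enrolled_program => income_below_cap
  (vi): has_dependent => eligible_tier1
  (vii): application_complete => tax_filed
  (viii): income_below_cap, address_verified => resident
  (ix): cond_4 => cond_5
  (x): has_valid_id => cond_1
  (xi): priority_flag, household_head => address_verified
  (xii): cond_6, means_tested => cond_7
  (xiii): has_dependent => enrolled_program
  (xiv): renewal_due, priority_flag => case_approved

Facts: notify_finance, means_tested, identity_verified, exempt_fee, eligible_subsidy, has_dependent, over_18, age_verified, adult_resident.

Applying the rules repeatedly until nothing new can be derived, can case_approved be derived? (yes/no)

Round 1 — (i), (ii), (iv), (vi), (xiii), derive priority_flag, household_head, citizen, eligible_tier1, enrolled_program.
Round 2 — (v), (xi), derive income_below_cap, address_verified.
Round 3 — (viii), derive resident.
Fixed point reached. case_approved is concluded only by (xiv); (xiv) needs renewal_due (never derived).

no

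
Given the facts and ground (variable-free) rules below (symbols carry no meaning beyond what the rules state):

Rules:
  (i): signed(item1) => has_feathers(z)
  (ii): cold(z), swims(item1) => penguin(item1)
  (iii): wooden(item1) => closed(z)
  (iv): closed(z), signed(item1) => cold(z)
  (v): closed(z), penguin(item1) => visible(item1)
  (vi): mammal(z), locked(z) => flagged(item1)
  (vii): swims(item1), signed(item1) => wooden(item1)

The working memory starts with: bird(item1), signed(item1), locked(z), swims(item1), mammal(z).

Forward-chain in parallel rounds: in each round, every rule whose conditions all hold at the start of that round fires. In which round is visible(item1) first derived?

Round 1 fires (i), (vi), (vii), giving has_feathers(z), flagged(item1), wooden(item1).
Round 2 fires (iii), giving closed(z).
Round 3 fires (iv), giving cold(z).
Round 4 fires (ii), giving penguin(item1).
Round 5 fires (v), giving visible(item1).
visible(item1) first appears in round 5.

5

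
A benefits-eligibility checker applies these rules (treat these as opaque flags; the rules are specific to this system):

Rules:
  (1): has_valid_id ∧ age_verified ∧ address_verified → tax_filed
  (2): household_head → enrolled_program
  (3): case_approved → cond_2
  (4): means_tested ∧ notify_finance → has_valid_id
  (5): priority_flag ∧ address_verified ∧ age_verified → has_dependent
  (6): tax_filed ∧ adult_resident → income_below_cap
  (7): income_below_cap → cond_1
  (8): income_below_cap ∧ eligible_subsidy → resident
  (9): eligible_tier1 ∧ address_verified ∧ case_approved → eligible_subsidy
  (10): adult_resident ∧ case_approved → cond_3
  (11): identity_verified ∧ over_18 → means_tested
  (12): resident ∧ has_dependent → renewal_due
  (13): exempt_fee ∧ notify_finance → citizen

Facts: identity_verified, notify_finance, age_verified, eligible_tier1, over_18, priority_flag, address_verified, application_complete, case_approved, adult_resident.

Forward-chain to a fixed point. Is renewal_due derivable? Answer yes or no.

Round 1 fires (3), (5), (9), (10), (11), giving cond_2, has_dependent, eligible_subsidy, cond_3, means_tested.
Round 2 fires (4), giving has_valid_id.
Round 3 fires (1), giving tax_filed.
Round 4 fires (6), giving income_below_cap.
Round 5 fires (7), (8), giving cond_1, resident.
Round 6 fires (12), giving renewal_due.
renewal_due appears in round 6, so it is derivable.

yes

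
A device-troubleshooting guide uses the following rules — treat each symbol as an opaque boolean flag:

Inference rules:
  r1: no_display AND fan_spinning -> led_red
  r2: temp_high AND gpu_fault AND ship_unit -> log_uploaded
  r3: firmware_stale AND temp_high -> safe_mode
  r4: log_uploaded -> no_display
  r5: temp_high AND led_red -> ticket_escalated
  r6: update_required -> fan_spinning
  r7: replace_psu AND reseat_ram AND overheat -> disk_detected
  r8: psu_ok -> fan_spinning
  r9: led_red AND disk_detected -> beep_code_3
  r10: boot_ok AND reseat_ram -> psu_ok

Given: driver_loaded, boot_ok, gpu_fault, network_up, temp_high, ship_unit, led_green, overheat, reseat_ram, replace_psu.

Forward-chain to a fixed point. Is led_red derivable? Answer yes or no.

yes

[1] r2 [temp_high AND gpu_fault AND ship_unit -> log_uploaded]; r7 [replace_psu AND reseat_ram AND overheat -> disk_detected]; r10 [boot_ok AND reseat_ram -> psu_ok]. ⇒ new: log_uploaded, disk_detected, psu_ok.
[2] r4 [log_uploaded -> no_display]; r8 [psu_ok -> fan_spinning]. ⇒ new: no_display, fan_spinning.
[3] r1 [no_display AND fan_spinning -> led_red]. ⇒ new: led_red.
[4] r5 [temp_high AND led_red -> ticket_escalated]; r9 [led_red AND disk_detected -> beep_code_3]. ⇒ new: ticket_escalated, beep_code_3.
led_red appears in round 3, so it is derivable.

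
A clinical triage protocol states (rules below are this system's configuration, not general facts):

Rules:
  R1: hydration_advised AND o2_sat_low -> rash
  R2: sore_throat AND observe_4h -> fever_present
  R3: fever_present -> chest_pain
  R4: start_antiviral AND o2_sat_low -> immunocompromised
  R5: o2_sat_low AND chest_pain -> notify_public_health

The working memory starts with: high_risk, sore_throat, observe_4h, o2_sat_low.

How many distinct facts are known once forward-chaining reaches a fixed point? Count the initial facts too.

Round 1 — R2, derive fever_present.
Round 2 — R3, derive chest_pain.
Round 3 — R5, derive notify_public_health.
Closure: {chest_pain, fever_present, high_risk, notify_public_health, o2_sat_low, observe_4h, sore_throat} — 7 facts.

7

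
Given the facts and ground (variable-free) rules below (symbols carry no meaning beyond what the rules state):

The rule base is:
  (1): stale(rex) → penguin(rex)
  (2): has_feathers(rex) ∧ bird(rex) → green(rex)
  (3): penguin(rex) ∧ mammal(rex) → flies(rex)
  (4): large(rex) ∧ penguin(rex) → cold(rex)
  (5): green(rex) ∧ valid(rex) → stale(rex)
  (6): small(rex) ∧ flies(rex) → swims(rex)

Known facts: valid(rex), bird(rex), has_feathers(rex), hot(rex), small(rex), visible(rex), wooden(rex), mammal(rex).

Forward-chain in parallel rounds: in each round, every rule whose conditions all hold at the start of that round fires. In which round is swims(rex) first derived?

5

[1] (2) [has_feathers(rex) ∧ bird(rex) → green(rex)]. ⇒ new: green(rex).
[2] (5) [green(rex) ∧ valid(rex) → stale(rex)]. ⇒ new: stale(rex).
[3] (1) [stale(rex) → penguin(rex)]. ⇒ new: penguin(rex).
[4] (3) [penguin(rex) ∧ mammal(rex) → flies(rex)]. ⇒ new: flies(rex).
[5] (6) [small(rex) ∧ flies(rex) → swims(rex)]. ⇒ new: swims(rex).
swims(rex) first appears in round 5.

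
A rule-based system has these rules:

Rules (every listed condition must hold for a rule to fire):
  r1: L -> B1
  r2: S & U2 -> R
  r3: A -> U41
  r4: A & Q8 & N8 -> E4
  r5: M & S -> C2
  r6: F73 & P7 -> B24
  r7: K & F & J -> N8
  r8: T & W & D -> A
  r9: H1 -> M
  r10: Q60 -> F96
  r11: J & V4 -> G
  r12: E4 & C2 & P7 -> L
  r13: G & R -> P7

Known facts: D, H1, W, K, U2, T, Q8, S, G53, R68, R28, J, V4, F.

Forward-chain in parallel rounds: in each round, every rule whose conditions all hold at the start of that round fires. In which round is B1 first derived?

Round 1 fires r2, r7, r8, r9, r11, giving R, N8, A, M, G.
Round 2 fires r3, r4, r5, r13, giving U41, E4, C2, P7.
Round 3 fires r12, giving L.
Round 4 fires r1, giving B1.
B1 first appears in round 4.

4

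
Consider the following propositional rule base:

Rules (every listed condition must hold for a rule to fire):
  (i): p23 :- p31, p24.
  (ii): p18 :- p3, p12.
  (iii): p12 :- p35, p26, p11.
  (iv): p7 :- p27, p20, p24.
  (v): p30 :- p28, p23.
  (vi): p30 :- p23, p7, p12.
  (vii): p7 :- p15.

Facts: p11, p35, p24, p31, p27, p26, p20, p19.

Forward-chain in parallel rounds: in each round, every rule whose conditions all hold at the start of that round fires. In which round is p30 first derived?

2

Round 1: (i) [p23 :- p31, p24.]; (iii) [p12 :- p35, p26, p11.]; (iv) [p7 :- p27, p20, p24.]. Adds p23, p12, p7.
Round 2: (vi) [p30 :- p23, p7, p12.]. Adds p30.
p30 first appears in round 2.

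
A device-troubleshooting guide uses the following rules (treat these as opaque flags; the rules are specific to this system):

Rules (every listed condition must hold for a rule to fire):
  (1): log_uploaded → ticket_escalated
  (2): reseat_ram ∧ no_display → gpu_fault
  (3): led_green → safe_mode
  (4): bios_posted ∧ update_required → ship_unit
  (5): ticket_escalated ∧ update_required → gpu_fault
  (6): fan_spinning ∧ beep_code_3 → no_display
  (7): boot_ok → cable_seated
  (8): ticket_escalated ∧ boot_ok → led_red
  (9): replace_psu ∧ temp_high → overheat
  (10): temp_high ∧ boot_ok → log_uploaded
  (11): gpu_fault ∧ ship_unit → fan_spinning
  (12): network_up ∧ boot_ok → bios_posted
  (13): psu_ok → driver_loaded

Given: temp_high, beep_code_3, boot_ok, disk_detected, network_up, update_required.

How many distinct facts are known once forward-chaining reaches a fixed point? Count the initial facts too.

Round 1 — (7), (10), (12), derive cable_seated, log_uploaded, bios_posted.
Round 2 — (1), (4), derive ticket_escalated, ship_unit.
Round 3 — (5), (8), derive gpu_fault, led_red.
Round 4 — (11), derive fan_spinning.
Round 5 — (6), derive no_display.
Closure: {beep_code_3, bios_posted, boot_ok, cable_seated, disk_detected, fan_spinning, gpu_fault, led_red, log_uploaded, network_up, no_display, ship_unit, temp_high, ticket_escalated, update_required} — 15 facts.

15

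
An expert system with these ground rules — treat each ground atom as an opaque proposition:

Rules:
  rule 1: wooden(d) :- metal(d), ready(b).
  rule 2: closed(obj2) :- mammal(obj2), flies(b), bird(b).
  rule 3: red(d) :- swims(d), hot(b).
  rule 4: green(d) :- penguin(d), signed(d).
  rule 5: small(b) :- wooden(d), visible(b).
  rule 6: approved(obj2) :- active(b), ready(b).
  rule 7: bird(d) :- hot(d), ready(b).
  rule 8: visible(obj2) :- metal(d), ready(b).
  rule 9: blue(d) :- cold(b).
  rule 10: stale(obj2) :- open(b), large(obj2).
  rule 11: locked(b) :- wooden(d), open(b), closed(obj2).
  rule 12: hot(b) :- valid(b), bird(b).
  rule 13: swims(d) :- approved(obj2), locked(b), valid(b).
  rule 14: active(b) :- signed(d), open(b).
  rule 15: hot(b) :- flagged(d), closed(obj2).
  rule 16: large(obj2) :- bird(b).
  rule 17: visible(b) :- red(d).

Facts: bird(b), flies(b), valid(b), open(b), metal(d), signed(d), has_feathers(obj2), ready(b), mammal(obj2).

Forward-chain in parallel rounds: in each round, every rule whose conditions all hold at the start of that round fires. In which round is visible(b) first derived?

Round 1 — rule 1, rule 2, rule 8, rule 12, rule 14, rule 16, derive wooden(d), closed(obj2), visible(obj2), hot(b), active(b), large(obj2).
Round 2 — rule 6, rule 10, rule 11, derive approved(obj2), stale(obj2), locked(b).
Round 3 — rule 13, derive swims(d).
Round 4 — rule 3, derive red(d).
Round 5 — rule 17, derive visible(b).
visible(b) first appears in round 5.

5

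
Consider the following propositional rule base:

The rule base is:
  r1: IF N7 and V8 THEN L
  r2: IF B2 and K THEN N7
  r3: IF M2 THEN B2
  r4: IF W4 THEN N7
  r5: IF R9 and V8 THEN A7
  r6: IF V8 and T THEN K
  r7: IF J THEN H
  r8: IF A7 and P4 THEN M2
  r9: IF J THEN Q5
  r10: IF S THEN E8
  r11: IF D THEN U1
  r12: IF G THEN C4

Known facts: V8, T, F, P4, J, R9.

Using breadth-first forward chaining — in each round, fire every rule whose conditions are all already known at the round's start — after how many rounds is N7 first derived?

4

Round 1 fires r5, r6, r7, r9, giving A7, K, H, Q5.
Round 2 fires r8, giving M2.
Round 3 fires r3, giving B2.
Round 4 fires r2, giving N7.
N7 first appears in round 4.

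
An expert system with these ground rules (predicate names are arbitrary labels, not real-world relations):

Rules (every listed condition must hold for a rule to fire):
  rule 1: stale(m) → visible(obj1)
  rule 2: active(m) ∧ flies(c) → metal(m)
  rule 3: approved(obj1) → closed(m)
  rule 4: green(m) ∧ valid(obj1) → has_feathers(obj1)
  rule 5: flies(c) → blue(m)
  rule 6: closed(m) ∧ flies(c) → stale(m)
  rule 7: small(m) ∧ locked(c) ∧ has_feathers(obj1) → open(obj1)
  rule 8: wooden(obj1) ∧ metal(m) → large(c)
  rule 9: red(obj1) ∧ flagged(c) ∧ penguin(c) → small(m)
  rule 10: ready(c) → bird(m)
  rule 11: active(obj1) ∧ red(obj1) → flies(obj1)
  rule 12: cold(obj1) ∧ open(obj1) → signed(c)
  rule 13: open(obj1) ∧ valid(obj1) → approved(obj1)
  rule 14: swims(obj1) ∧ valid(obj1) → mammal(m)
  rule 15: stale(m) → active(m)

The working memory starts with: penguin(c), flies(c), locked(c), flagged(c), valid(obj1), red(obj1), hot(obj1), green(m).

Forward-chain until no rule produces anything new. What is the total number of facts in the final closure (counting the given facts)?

18

[1] rule 4 [green(m) ∧ valid(obj1) → has_feathers(obj1)]; rule 5 [flies(c) → blue(m)]; rule 9 [red(obj1) ∧ flagged(c) ∧ penguin(c) → small(m)]. ⇒ new: has_feathers(obj1), blue(m), small(m).
[2] rule 7 [small(m) ∧ locked(c) ∧ has_feathers(obj1) → open(obj1)]. ⇒ new: open(obj1).
[3] rule 13 [open(obj1) ∧ valid(obj1) → approved(obj1)]. ⇒ new: approved(obj1).
[4] rule 3 [approved(obj1) → closed(m)]. ⇒ new: closed(m).
[5] rule 6 [closed(m) ∧ flies(c) → stale(m)]. ⇒ new: stale(m).
[6] rule 1 [stale(m) → visible(obj1)]; rule 15 [stale(m) → active(m)]. ⇒ new: visible(obj1), active(m).
[7] rule 2 [active(m) ∧ flies(c) → metal(m)]. ⇒ new: metal(m).
Closure: {active(m), approved(obj1), blue(m), closed(m), flagged(c), flies(c), green(m), has_feathers(obj1), hot(obj1), locked(c), metal(m), open(obj1), penguin(c), red(obj1), small(m), stale(m), valid(obj1), visible(obj1)} — 18 facts.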